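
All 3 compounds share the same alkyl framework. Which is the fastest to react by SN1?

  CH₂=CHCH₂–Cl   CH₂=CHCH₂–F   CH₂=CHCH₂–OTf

CH₂=CHCH₂–OTf

With the same alkyl group throughout, only the leaving group differentiates the rates.
Rank by basicity of the departing species: weakest base leaves most easily.
CH₂=CHCH₂–OTf loses OTf⁻: pKₐ(CF₃SO₃H (triflic acid)) ≈ -14
CH₂=CHCH₂–Cl loses Cl⁻: pKₐ(HCl) ≈ -7
CH₂=CHCH₂–F loses F⁻: pKₐ(HF) ≈ 3.2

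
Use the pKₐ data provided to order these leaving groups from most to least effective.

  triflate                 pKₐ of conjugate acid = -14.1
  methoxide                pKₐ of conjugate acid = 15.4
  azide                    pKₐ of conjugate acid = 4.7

Lower conjugate-acid pKₐ ⇒ weaker base ⇒ better leaving group.
Sorting by the given values: triflate (-14.1), azide (4.7), methoxide (15.4).

triflate > azide > methoxide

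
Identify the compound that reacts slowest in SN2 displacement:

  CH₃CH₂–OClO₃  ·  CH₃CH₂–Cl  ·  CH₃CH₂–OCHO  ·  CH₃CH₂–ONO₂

With the same alkyl group throughout, only the leaving group differentiates the rates.
The more stable X⁻ (or X) is on its own — i.e. the weaker a base it is — the better a leaving group it makes.
CH₃CH₂–OClO₃ loses ClO₄⁻: pKₐ(HClO₄) ≈ -10
CH₃CH₂–Cl loses Cl⁻: pKₐ(HCl) ≈ -7
CH₃CH₂–ONO₂ loses NO₃⁻: pKₐ(HNO₃) ≈ -1.3
CH₃CH₂–OCHO loses HCOO⁻: pKₐ(HCOOH) ≈ 3.8

CH₃CH₂–OCHO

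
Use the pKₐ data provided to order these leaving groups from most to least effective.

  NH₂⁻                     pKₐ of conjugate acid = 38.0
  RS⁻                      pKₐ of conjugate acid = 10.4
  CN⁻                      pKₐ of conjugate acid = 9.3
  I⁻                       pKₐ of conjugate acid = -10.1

Lower conjugate-acid pKₐ ⇒ weaker base ⇒ better leaving group.
Sorting by the given values: I⁻ (-10.1), CN⁻ (9.3), RS⁻ (10.4), NH₂⁻ (38.0).

I⁻ > CN⁻ > RS⁻ > NH₂⁻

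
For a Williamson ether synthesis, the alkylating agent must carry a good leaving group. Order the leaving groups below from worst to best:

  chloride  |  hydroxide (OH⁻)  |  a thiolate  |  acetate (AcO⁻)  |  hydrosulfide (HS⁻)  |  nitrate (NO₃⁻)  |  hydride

chloride: pKₐ(HCl) ≈ -7 — moderately weak base
nitrate (NO₃⁻): pKₐ(HNO₃) ≈ -1.3 — resonance-delocalised over three oxygens
acetate (AcO⁻): pKₐ(CH₃COOH) ≈ 4.8 — resonance-stabilised but still a weak base
hydrosulfide (HS⁻): pKₐ(H₂S) ≈ 7 — larger and more polarisable than the oxygen analogue
a thiolate: pKₐ(RSH (a thiol)) ≈ 10.5
hydroxide (OH⁻): pKₐ(H₂O) ≈ 15.7 — strong base; essentially never leaves without prior activation
hydride: pKₐ(H₂) ≈ 36
Reversing gives the worst-to-best order requested.

hydride < hydroxide (OH⁻) < a thiolate < hydrosulfide (HS⁻) < acetate (AcO⁻) < nitrate (NO₃⁻) < chloride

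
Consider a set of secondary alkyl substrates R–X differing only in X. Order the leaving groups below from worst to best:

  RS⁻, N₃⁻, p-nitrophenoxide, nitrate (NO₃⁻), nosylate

RS⁻ < p-nitrophenoxide < N₃⁻ < nitrate (NO₃⁻) < nosylate

nosylate: pKₐ(p-O₂NC₆H₄SO₃H) ≈ -3.5
nitrate (NO₃⁻): pKₐ(HNO₃) ≈ -1.3
N₃⁻: pKₐ(HN₃) ≈ 4.7
p-nitrophenoxide: pKₐ(p-nitrophenol) ≈ 7.2
RS⁻: pKₐ(RSH (a thiol)) ≈ 10.5
Reversing gives the worst-to-best order requested.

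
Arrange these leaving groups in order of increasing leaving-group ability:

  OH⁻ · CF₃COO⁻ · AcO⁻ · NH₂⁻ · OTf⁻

Rank by basicity of the departing species: weakest base leaves most easily.
OTf⁻: pKₐ(CF₃SO₃H (triflic acid)) ≈ -14 — charge spread over three oxygens and a CF₃ group; the premier leaving group in synthesis
CF₃COO⁻: pKₐ(CF₃COOH) ≈ 0.2 — strongly electron-withdrawing CF₃ stabilises the carboxylate
AcO⁻: pKₐ(CH₃COOH) ≈ 4.8 — resonance-stabilised but still a weak base
OH⁻: pKₐ(H₂O) ≈ 15.7 — strong base; essentially never leaves without prior activation
NH₂⁻: pKₐ(NH₃) ≈ 38
The question asks for worst first, so the sequence is read in increasing leaving-group ability.

NH₂⁻ < OH⁻ < AcO⁻ < CF₃COO⁻ < OTf⁻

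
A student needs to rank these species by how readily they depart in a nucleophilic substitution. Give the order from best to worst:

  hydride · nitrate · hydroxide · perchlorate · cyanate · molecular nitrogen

molecular nitrogen: no meaningful conjugate acid; N₂ departs as an exceptionally stable neutral molecule
perchlorate: pKₐ(HClO₄) ≈ -10 — extremely weak base; rarely used for safety reasons
nitrate: pKₐ(HNO₃) ≈ -1.3
cyanate: pKₐ(HOCN) ≈ 3.5 — resonance between N and O
hydroxide: pKₐ(H₂O) ≈ 15.7
hydride: pKₐ(H₂) ≈ 36 — extremely strong base; leaves only in special hydride-transfer contexts

molecular nitrogen > perchlorate > nitrate > cyanate > hydroxide > hydride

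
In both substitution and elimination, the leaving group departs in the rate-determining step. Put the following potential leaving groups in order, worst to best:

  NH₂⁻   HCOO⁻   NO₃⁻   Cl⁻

NH₂⁻ < HCOO⁻ < NO₃⁻ < Cl⁻

The more stable X⁻ (or X) is on its own — i.e. the weaker a base it is — the better a leaving group it makes.
Cl⁻: pKₐ(HCl) ≈ -7 — moderately weak base
NO₃⁻: pKₐ(HNO₃) ≈ -1.3
HCOO⁻: pKₐ(HCOOH) ≈ 3.8 — resonance-stabilised carboxylate
NH₂⁻: pKₐ(NH₃) ≈ 38
The question asks for worst first, so the sequence is read in increasing leaving-group ability.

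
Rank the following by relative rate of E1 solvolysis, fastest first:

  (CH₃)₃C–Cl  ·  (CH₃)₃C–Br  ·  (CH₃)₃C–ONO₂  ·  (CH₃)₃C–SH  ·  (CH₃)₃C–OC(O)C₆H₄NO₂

(CH₃)₃C–Br > (CH₃)₃C–Cl > (CH₃)₃C–ONO₂ > (CH₃)₃C–OC(O)C₆H₄NO₂ > (CH₃)₃C–SH

With the same alkyl group throughout, only the leaving group differentiates the rates.
Rank by basicity of the departing species: weakest base leaves most easily.
(CH₃)₃C–Br loses Br⁻: pKₐ(HBr) ≈ -9
(CH₃)₃C–Cl loses Cl⁻: pKₐ(HCl) ≈ -7
(CH₃)₃C–ONO₂ loses NO₃⁻: pKₐ(HNO₃) ≈ -1.3
(CH₃)₃C–OC(O)C₆H₄NO₂ loses p-O₂N–C₆H₄–COO⁻: pKₐ(p-nitrobenzoic acid) ≈ 3.4
(CH₃)₃C–SH loses HS⁻: pKₐ(H₂S) ≈ 7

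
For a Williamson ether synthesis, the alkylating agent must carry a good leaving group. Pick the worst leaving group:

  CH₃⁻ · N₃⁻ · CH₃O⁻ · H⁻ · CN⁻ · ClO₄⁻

Leaving-group ability tracks the stability of the departed species; conjugate-acid pKₐ is the usual yardstick (lower pKₐ → better LG).
ClO₄⁻: pKₐ(HClO₄) ≈ -10
N₃⁻: pKₐ(HN₃) ≈ 4.7
CN⁻: pKₐ(HCN) ≈ 9.2
CH₃O⁻: pKₐ(CH₃OH) ≈ 15.5
H⁻: pKₐ(H₂) ≈ 36
CH₃⁻: pKₐ(CH₄) ≈ 48

CH₃⁻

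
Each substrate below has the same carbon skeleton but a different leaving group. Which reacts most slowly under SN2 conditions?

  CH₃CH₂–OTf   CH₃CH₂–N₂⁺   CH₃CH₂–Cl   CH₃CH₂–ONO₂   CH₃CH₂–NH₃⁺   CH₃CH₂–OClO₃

Same R in every case — rank the leaving groups.
Rank by basicity of the departing species: weakest base leaves most easily.
CH₃CH₂–N₂⁺ loses N₂: no meaningful conjugate acid; N₂ departs as an exceptionally stable neutral molecule
CH₃CH₂–OTf loses OTf⁻: pKₐ(CF₃SO₃H (triflic acid)) ≈ -14
CH₃CH₂–OClO₃ loses ClO₄⁻: pKₐ(HClO₄) ≈ -10
CH₃CH₂–Cl loses Cl⁻: pKₐ(HCl) ≈ -7
CH₃CH₂–ONO₂ loses NO₃⁻: pKₐ(HNO₃) ≈ -1.3
CH₃CH₂–NH₃⁺ loses NH₃: pKₐ(NH₄⁺) ≈ 9.2

CH₃CH₂–NH₃⁺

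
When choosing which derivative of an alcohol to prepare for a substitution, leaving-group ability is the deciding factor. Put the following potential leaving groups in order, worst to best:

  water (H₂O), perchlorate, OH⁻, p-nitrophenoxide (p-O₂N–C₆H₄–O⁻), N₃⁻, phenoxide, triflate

The more stable X⁻ (or X) is on its own — i.e. the weaker a base it is — the better a leaving group it makes.
triflate: pKₐ(CF₃SO₃H (triflic acid)) ≈ -14 — charge spread over three oxygens and a CF₃ group; the premier leaving group in synthesis
perchlorate: pKₐ(HClO₄) ≈ -10 — extremely weak base; rarely used for safety reasons
water (H₂O): pKₐ(H₃O⁺) ≈ -1.7
N₃⁻: pKₐ(HN₃) ≈ 4.7
p-nitrophenoxide (p-O₂N–C₆H₄–O⁻): pKₐ(p-nitrophenol) ≈ 7.2
phenoxide: pKₐ(C₆H₅OH (phenol)) ≈ 10
OH⁻: pKₐ(H₂O) ≈ 15.7 — strong base; essentially never leaves without prior activation
Reversing gives the worst-to-best order requested.

OH⁻ < phenoxide < p-nitrophenoxide (p-O₂N–C₆H₄–O⁻) < N₃⁻ < water (H₂O) < perchlorate < triflate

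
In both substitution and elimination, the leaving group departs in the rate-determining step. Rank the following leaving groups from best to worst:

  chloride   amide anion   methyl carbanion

chloride > amide anion > methyl carbanion

A good leaving group is a weak base: the lower the pKₐ of its conjugate acid, the more readily it departs.
chloride: pKₐ(HCl) ≈ -7 — moderately weak base
amide anion: pKₐ(NH₃) ≈ 38 — extremely strong base; never a leaving group
methyl carbanion: pKₐ(CH₄) ≈ 48 — unstabilised carbanion; the worst conceivable leaving group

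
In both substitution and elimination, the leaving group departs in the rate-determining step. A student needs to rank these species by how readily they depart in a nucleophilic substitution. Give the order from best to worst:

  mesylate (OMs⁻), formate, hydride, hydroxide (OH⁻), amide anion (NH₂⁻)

mesylate (OMs⁻) > formate > hydroxide (OH⁻) > hydride > amide anion (NH₂⁻)

A good leaving group is a weak base: the lower the pKₐ of its conjugate acid, the more readily it departs.
mesylate (OMs⁻): pKₐ(CH₃SO₃H (MsOH)) ≈ -1.9 — resonance-delocalised alkanesulfonate
formate: pKₐ(HCOOH) ≈ 3.8
hydroxide (OH⁻): pKₐ(H₂O) ≈ 15.7 — strong base; essentially never leaves without prior activation
hydride: pKₐ(H₂) ≈ 36
amide anion (NH₂⁻): pKₐ(NH₃) ≈ 38 — extremely strong base; never a leaving group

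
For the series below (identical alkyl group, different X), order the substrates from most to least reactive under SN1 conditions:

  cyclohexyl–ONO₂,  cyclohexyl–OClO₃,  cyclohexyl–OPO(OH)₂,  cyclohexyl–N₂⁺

cyclohexyl–N₂⁺ > cyclohexyl–OClO₃ > cyclohexyl–ONO₂ > cyclohexyl–OPO(OH)₂

The skeletons are identical, so relative rate is governed entirely by leaving-group ability.
Rank by basicity of the departing species: weakest base leaves most easily.
cyclohexyl–N₂⁺ loses N₂: no meaningful conjugate acid; N₂ departs as an exceptionally stable neutral molecule
cyclohexyl–OClO₃ loses ClO₄⁻: pKₐ(HClO₄) ≈ -10
cyclohexyl–ONO₂ loses NO₃⁻: pKₐ(HNO₃) ≈ -1.3
cyclohexyl–OPO(OH)₂ loses H₂PO₄⁻: pKₐ(H₃PO₄) ≈ 2.1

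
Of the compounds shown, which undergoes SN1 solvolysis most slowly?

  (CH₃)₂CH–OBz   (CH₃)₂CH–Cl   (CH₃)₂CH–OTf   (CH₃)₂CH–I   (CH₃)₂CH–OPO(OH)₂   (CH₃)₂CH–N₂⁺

(CH₃)₂CH–OBz

The skeletons are identical, so relative rate is governed entirely by leaving-group ability.
A good leaving group is a weak base: the lower the pKₐ of its conjugate acid, the more readily it departs.
(CH₃)₂CH–N₂⁺ loses N₂: no meaningful conjugate acid; N₂ departs as an exceptionally stable neutral molecule
(CH₃)₂CH–OTf loses OTf⁻: pKₐ(CF₃SO₃H (triflic acid)) ≈ -14
(CH₃)₂CH–I loses I⁻: pKₐ(HI) ≈ -10
(CH₃)₂CH–Cl loses Cl⁻: pKₐ(HCl) ≈ -7
(CH₃)₂CH–OPO(OH)₂ loses H₂PO₄⁻: pKₐ(H₃PO₄) ≈ 2.1
(CH₃)₂CH–OBz loses PhCOO⁻: pKₐ(C₆H₅COOH) ≈ 4.2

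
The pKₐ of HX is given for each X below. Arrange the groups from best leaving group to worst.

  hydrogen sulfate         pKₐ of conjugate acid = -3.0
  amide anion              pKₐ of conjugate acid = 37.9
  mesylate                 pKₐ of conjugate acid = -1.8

hydrogen sulfate > mesylate > amide anion

Lower conjugate-acid pKₐ ⇒ weaker base ⇒ better leaving group.
Sorting by the given values: hydrogen sulfate (-3.0), mesylate (-1.8), amide anion (37.9).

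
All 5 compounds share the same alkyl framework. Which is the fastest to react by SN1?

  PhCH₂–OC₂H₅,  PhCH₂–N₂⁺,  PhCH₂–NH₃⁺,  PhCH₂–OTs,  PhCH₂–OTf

PhCH₂–N₂⁺

Identical carbon frameworks mean the comparison reduces to leaving-group quality.
A good leaving group is a weak base: the lower the pKₐ of its conjugate acid, the more readily it departs.
PhCH₂–N₂⁺ loses N₂: no meaningful conjugate acid; N₂ departs as an exceptionally stable neutral molecule
PhCH₂–OTf loses OTf⁻: pKₐ(CF₃SO₃H (triflic acid)) ≈ -14
PhCH₂–OTs loses OTs⁻: pKₐ(p-CH₃C₆H₄SO₃H (TsOH)) ≈ -2.8
PhCH₂–NH₃⁺ loses NH₃: pKₐ(NH₄⁺) ≈ 9.2
PhCH₂–OC₂H₅ loses CH₃CH₂O⁻: pKₐ(CH₃CH₂OH) ≈ 16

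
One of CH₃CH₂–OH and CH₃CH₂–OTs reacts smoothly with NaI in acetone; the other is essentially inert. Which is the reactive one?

CH₃CH₂–OTs

From CH₃CH₂–OH the departing group would be OH⁻ (pKₐ(H₂O) ≈ 15.7). Strong base; essentially never leaves without prior activation.
From CH₃CH₂–OTs the leaving group is OTs⁻ (pKₐ(p-CH₃C₆H₄SO₃H (TsOH)) ≈ -2.8). Resonance-delocalised arenesulfonate.
(In practice CH₃CH₂–OTs is made from CH₃CH₂–OH by treatment with TsCl / pyridine, converting the hydroxyl into a tosylate.)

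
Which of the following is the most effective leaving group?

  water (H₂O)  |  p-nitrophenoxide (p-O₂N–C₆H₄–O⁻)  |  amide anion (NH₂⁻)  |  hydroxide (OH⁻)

water (H₂O)

A good leaving group is a weak base: the lower the pKₐ of its conjugate acid, the more readily it departs.
water (H₂O): pKₐ(H₃O⁺) ≈ -1.7
p-nitrophenoxide (p-O₂N–C₆H₄–O⁻): pKₐ(p-nitrophenol) ≈ 7.2
hydroxide (OH⁻): pKₐ(H₂O) ≈ 15.7
amide anion (NH₂⁻): pKₐ(NH₃) ≈ 38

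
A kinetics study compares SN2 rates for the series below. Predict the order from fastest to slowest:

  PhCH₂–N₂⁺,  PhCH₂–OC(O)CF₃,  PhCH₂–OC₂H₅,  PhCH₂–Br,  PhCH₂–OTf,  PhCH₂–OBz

PhCH₂–N₂⁺ > PhCH₂–OTf > PhCH₂–Br > PhCH₂–OC(O)CF₃ > PhCH₂–OBz > PhCH₂–OC₂H₅

Same R in every case — rank the leaving groups.
Rank by basicity of the departing species: weakest base leaves most easily.
PhCH₂–N₂⁺ loses N₂: no meaningful conjugate acid; N₂ departs as an exceptionally stable neutral molecule
PhCH₂–OTf loses OTf⁻: pKₐ(CF₃SO₃H (triflic acid)) ≈ -14
PhCH₂–Br loses Br⁻: pKₐ(HBr) ≈ -9
PhCH₂–OC(O)CF₃ loses CF₃COO⁻: pKₐ(CF₃COOH) ≈ 0.2
PhCH₂–OBz loses PhCOO⁻: pKₐ(C₆H₅COOH) ≈ 4.2
PhCH₂–OC₂H₅ loses CH₃CH₂O⁻: pKₐ(CH₃CH₂OH) ≈ 16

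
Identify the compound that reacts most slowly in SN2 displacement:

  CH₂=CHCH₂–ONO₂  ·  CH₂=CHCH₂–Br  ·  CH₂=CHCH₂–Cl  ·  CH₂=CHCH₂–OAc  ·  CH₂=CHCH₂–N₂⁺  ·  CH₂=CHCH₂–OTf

CH₂=CHCH₂–OAc

The skeletons are identical, so relative rate is governed entirely by leaving-group ability.
Leaving-group ability tracks the stability of the departed species; conjugate-acid pKₐ is the usual yardstick (lower pKₐ → better LG).
CH₂=CHCH₂–N₂⁺ loses N₂: no meaningful conjugate acid; N₂ departs as an exceptionally stable neutral molecule
CH₂=CHCH₂–OTf loses OTf⁻: pKₐ(CF₃SO₃H (triflic acid)) ≈ -14
CH₂=CHCH₂–Br loses Br⁻: pKₐ(HBr) ≈ -9
CH₂=CHCH₂–Cl loses Cl⁻: pKₐ(HCl) ≈ -7
CH₂=CHCH₂–ONO₂ loses NO₃⁻: pKₐ(HNO₃) ≈ -1.3
CH₂=CHCH₂–OAc loses AcO⁻: pKₐ(CH₃COOH) ≈ 4.8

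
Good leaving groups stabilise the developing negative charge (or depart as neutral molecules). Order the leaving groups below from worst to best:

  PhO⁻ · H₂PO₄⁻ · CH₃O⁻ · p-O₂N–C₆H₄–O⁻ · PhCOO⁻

CH₃O⁻ < PhO⁻ < p-O₂N–C₆H₄–O⁻ < PhCOO⁻ < H₂PO₄⁻

H₂PO₄⁻: pKₐ(H₃PO₄) ≈ 2.1
PhCOO⁻: pKₐ(C₆H₅COOH) ≈ 4.2
p-O₂N–C₆H₄–O⁻: pKₐ(p-nitrophenol) ≈ 7.2
PhO⁻: pKₐ(C₆H₅OH (phenol)) ≈ 10
CH₃O⁻: pKₐ(CH₃OH) ≈ 15.5
The question asks for worst first, so the sequence is read in increasing leaving-group ability.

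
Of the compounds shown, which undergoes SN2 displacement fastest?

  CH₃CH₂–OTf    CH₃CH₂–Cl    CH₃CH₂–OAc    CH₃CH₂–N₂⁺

CH₃CH₂–N₂⁺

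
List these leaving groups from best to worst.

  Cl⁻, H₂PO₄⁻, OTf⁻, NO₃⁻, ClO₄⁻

OTf⁻ > ClO₄⁻ > Cl⁻ > NO₃⁻ > H₂PO₄⁻

The more stable X⁻ (or X) is on its own — i.e. the weaker a base it is — the better a leaving group it makes.
OTf⁻: pKₐ(CF₃SO₃H (triflic acid)) ≈ -14
ClO₄⁻: pKₐ(HClO₄) ≈ -10
Cl⁻: pKₐ(HCl) ≈ -7
NO₃⁻: pKₐ(HNO₃) ≈ -1.3
H₂PO₄⁻: pKₐ(H₃PO₄) ≈ 2.1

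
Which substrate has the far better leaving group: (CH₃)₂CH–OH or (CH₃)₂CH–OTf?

(CH₃)₂CH–OTf

From (CH₃)₂CH–OH the departing group would be OH⁻ (pKₐ(H₂O) ≈ 15.7). Strong base; essentially never leaves without prior activation.
From (CH₃)₂CH–OTf the leaving group is OTf⁻ (pKₐ(CF₃SO₃H (triflic acid)) ≈ -14). Charge spread over three oxygens and a CF₃ group; the premier leaving group in synthesis.
(In practice (CH₃)₂CH–OTf is made from (CH₃)₂CH–OH by treatment with Tf₂O / 2,6-lutidine, converting the hydroxyl into a triflate.)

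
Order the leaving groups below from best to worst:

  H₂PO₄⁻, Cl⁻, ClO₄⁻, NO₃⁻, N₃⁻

ClO₄⁻: pKₐ(HClO₄) ≈ -10
Cl⁻: pKₐ(HCl) ≈ -7
NO₃⁻: pKₐ(HNO₃) ≈ -1.3
H₂PO₄⁻: pKₐ(H₃PO₄) ≈ 2.1
N₃⁻: pKₐ(HN₃) ≈ 4.7

ClO₄⁻ > Cl⁻ > NO₃⁻ > H₂PO₄⁻ > N₃⁻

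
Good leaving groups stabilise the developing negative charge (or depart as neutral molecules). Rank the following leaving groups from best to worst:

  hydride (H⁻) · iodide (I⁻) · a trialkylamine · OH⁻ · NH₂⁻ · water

The more stable X⁻ (or X) is on its own — i.e. the weaker a base it is — the better a leaving group it makes.
iodide (I⁻): pKₐ(HI) ≈ -10 — large, highly polarisable; very weak base
water: pKₐ(H₃O⁺) ≈ -1.7 — neutral; leaves from a protonated alcohol (R–OH₂⁺)
a trialkylamine: pKₐ(R'₃NH⁺) ≈ 10.7
OH⁻: pKₐ(H₂O) ≈ 15.7
hydride (H⁻): pKₐ(H₂) ≈ 36 — extremely strong base; leaves only in special hydride-transfer contexts
NH₂⁻: pKₐ(NH₃) ≈ 38

iodide (I⁻) > water > a trialkylamine > OH⁻ > hydride (H⁻) > NH₂⁻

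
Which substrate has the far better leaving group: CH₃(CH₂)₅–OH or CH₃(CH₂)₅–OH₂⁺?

From CH₃(CH₂)₅–OH the departing group would be OH⁻ (pKₐ(H₂O) ≈ 15.7). Strong base; essentially never leaves without prior activation.
From CH₃(CH₂)₅–OH₂⁺ the leaving group is H₂O (pKₐ(H₃O⁺) ≈ -1.7). Neutral; leaves from a protonated alcohol (R–OH₂⁺).
(In practice CH₃(CH₂)₅–OH₂⁺ is made from CH₃(CH₂)₅–OH by protonation with strong acid, converting the leaving group from hydroxide to neutral water.)

CH₃(CH₂)₅–OH₂⁺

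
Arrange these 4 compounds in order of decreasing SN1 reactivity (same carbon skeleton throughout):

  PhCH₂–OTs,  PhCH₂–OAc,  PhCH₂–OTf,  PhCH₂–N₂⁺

PhCH₂–N₂⁺ > PhCH₂–OTf > PhCH₂–OTs > PhCH₂–OAc

With the same alkyl group throughout, only the leaving group differentiates the rates.
The more stable X⁻ (or X) is on its own — i.e. the weaker a base it is — the better a leaving group it makes.
PhCH₂–N₂⁺ loses N₂: no meaningful conjugate acid; N₂ departs as an exceptionally stable neutral molecule
PhCH₂–OTf loses OTf⁻: pKₐ(CF₃SO₃H (triflic acid)) ≈ -14
PhCH₂–OTs loses OTs⁻: pKₐ(p-CH₃C₆H₄SO₃H (TsOH)) ≈ -2.8
PhCH₂–OAc loses AcO⁻: pKₐ(CH₃COOH) ≈ 4.8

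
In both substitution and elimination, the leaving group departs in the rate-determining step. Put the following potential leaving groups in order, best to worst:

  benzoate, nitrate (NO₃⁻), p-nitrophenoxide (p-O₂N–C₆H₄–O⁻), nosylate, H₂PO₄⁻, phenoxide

nosylate > nitrate (NO₃⁻) > H₂PO₄⁻ > benzoate > p-nitrophenoxide (p-O₂N–C₆H₄–O⁻) > phenoxide

Leaving-group ability tracks the stability of the departed species; conjugate-acid pKₐ is the usual yardstick (lower pKₐ → better LG).
nosylate: pKₐ(p-O₂NC₆H₄SO₃H) ≈ -3.5
nitrate (NO₃⁻): pKₐ(HNO₃) ≈ -1.3
H₂PO₄⁻: pKₐ(H₃PO₄) ≈ 2.1
benzoate: pKₐ(C₆H₅COOH) ≈ 4.2
p-nitrophenoxide (p-O₂N–C₆H₄–O⁻): pKₐ(p-nitrophenol) ≈ 7.2
phenoxide: pKₐ(C₆H₅OH (phenol)) ≈ 10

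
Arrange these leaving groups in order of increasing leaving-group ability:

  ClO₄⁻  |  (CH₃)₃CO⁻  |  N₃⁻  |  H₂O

Leaving-group ability tracks the stability of the departed species; conjugate-acid pKₐ is the usual yardstick (lower pKₐ → better LG).
ClO₄⁻: pKₐ(HClO₄) ≈ -10
H₂O: pKₐ(H₃O⁺) ≈ -1.7 — neutral; leaves from a protonated alcohol (R–OH₂⁺)
N₃⁻: pKₐ(HN₃) ≈ 4.7
(CH₃)₃CO⁻: pKₐ(t-BuOH) ≈ 18 — bulky, strongly basic alkoxide
The question asks for worst first, so the sequence is read in increasing leaving-group ability.

(CH₃)₃CO⁻ < N₃⁻ < H₂O < ClO₄⁻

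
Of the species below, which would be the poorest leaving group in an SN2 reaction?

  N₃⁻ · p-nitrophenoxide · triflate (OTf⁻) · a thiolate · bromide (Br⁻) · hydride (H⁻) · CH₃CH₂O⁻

triflate (OTf⁻): pKₐ(CF₃SO₃H (triflic acid)) ≈ -14
bromide (Br⁻): pKₐ(HBr) ≈ -9
N₃⁻: pKₐ(HN₃) ≈ 4.7
p-nitrophenoxide: pKₐ(p-nitrophenol) ≈ 7.2
a thiolate: pKₐ(RSH (a thiol)) ≈ 10.5
CH₃CH₂O⁻: pKₐ(CH₃CH₂OH) ≈ 16
hydride (H⁻): pKₐ(H₂) ≈ 36

hydride (H⁻)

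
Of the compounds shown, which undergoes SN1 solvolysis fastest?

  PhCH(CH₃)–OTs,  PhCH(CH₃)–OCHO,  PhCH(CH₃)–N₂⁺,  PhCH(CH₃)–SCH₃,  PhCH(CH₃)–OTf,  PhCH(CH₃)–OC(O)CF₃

PhCH(CH₃)–N₂⁺

Identical carbon frameworks mean the comparison reduces to leaving-group quality.
A good leaving group is a weak base: the lower the pKₐ of its conjugate acid, the more readily it departs.
PhCH(CH₃)–N₂⁺ loses N₂: no meaningful conjugate acid; N₂ departs as an exceptionally stable neutral molecule
PhCH(CH₃)–OTf loses OTf⁻: pKₐ(CF₃SO₃H (triflic acid)) ≈ -14
PhCH(CH₃)–OTs loses OTs⁻: pKₐ(p-CH₃C₆H₄SO₃H (TsOH)) ≈ -2.8
PhCH(CH₃)–OC(O)CF₃ loses CF₃COO⁻: pKₐ(CF₃COOH) ≈ 0.2
PhCH(CH₃)–OCHO loses HCOO⁻: pKₐ(HCOOH) ≈ 3.8
PhCH(CH₃)–SCH₃ loses RS⁻: pKₐ(RSH (a thiol)) ≈ 10.5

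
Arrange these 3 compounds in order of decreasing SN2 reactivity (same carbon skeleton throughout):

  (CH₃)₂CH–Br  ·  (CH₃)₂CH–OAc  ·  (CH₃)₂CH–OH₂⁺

Same R in every case — rank the leaving groups.
The more stable X⁻ (or X) is on its own — i.e. the weaker a base it is — the better a leaving group it makes.
(CH₃)₂CH–Br loses Br⁻: pKₐ(HBr) ≈ -9
(CH₃)₂CH–OH₂⁺ loses H₂O: pKₐ(H₃O⁺) ≈ -1.7
(CH₃)₂CH–OAc loses AcO⁻: pKₐ(CH₃COOH) ≈ 4.8

(CH₃)₂CH–Br > (CH₃)₂CH–OH₂⁺ > (CH₃)₂CH–OAc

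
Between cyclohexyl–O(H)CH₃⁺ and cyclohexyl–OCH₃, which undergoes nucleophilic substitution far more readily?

From cyclohexyl–OCH₃ the departing group would be CH₃O⁻ (pKₐ(CH₃OH) ≈ 15.5). Strong base; alkoxides do not leave unassisted.
From cyclohexyl–O(H)CH₃⁺ the leaving group is R'OH (pKₐ(R'OH₂⁺) ≈ -2.4). Neutral; leaves from a protonated ether (an oxonium ion, R–O(H)R'⁺).
(In practice cyclohexyl–O(H)CH₃⁺ is made from cyclohexyl–OCH₃ by protonation with concentrated HI, allowing neutral methanol, rather than methoxide, to depart.)

cyclohexyl–O(H)CH₃⁺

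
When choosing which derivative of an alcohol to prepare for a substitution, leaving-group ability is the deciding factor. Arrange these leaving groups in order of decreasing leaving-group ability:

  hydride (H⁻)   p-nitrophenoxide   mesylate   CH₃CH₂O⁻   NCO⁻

mesylate: pKₐ(CH₃SO₃H (MsOH)) ≈ -1.9
NCO⁻: pKₐ(HOCN) ≈ 3.5
p-nitrophenoxide: pKₐ(p-nitrophenol) ≈ 7.2 — nitro group delocalises the charge; the classic chromogenic LG
CH₃CH₂O⁻: pKₐ(CH₃CH₂OH) ≈ 16 — strong base; alkoxides do not leave unassisted
hydride (H⁻): pKₐ(H₂) ≈ 36

mesylate > NCO⁻ > p-nitrophenoxide > CH₃CH₂O⁻ > hydride (H⁻)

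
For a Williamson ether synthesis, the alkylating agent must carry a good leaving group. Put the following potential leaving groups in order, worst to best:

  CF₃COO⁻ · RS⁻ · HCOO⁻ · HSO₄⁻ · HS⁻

HSO₄⁻: pKₐ(H₂SO₄) ≈ -3
CF₃COO⁻: pKₐ(CF₃COOH) ≈ 0.2
HCOO⁻: pKₐ(HCOOH) ≈ 3.8
HS⁻: pKₐ(H₂S) ≈ 7
RS⁻: pKₐ(RSH (a thiol)) ≈ 10.5
Listed from poorest to best leaving group as asked.

RS⁻ < HS⁻ < HCOO⁻ < CF₃COO⁻ < HSO₄⁻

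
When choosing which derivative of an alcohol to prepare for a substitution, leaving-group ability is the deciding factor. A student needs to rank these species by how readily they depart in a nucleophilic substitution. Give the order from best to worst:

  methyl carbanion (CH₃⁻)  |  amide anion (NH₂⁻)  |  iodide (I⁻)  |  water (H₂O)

iodide (I⁻) > water (H₂O) > amide anion (NH₂⁻) > methyl carbanion (CH₃⁻)

iodide (I⁻): pKₐ(HI) ≈ -10 — large, highly polarisable; very weak base
water (H₂O): pKₐ(H₃O⁺) ≈ -1.7 — neutral; leaves from a protonated alcohol (R–OH₂⁺)
amide anion (NH₂⁻): pKₐ(NH₃) ≈ 38 — extremely strong base; never a leaving group
methyl carbanion (CH₃⁻): pKₐ(CH₄) ≈ 48 — unstabilised carbanion; the worst conceivable leaving group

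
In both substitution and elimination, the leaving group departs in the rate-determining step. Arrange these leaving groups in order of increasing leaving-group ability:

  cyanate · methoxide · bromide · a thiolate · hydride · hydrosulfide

hydride < methoxide < a thiolate < hydrosulfide < cyanate < bromide

Leaving-group ability tracks the stability of the departed species; conjugate-acid pKₐ is the usual yardstick (lower pKₐ → better LG).
bromide: pKₐ(HBr) ≈ -9 — weak base; good leaving group
cyanate: pKₐ(HOCN) ≈ 3.5
hydrosulfide: pKₐ(H₂S) ≈ 7
a thiolate: pKₐ(RSH (a thiol)) ≈ 10.5 — moderately basic; rarely leaves without activation
methoxide: pKₐ(CH₃OH) ≈ 15.5 — strong base; alkoxides do not leave unassisted
hydride: pKₐ(H₂) ≈ 36
Listed from poorest to best leaving group as asked.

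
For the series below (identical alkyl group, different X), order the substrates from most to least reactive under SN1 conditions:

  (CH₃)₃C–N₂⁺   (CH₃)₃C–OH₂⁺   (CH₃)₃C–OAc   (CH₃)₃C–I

Identical carbon frameworks mean the comparison reduces to leaving-group quality.
The more stable X⁻ (or X) is on its own — i.e. the weaker a base it is — the better a leaving group it makes.
(CH₃)₃C–N₂⁺ loses N₂: no meaningful conjugate acid; N₂ departs as an exceptionally stable neutral molecule
(CH₃)₃C–I loses I⁻: pKₐ(HI) ≈ -10
(CH₃)₃C–OH₂⁺ loses H₂O: pKₐ(H₃O⁺) ≈ -1.7
(CH₃)₃C–OAc loses AcO⁻: pKₐ(CH₃COOH) ≈ 4.8

(CH₃)₃C–N₂⁺ > (CH₃)₃C–I > (CH₃)₃C–OH₂⁺ > (CH₃)₃C–OAc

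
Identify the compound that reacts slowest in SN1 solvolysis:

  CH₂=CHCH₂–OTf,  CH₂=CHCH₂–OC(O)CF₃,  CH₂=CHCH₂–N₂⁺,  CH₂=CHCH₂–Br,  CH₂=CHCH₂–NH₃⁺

With the same alkyl group throughout, only the leaving group differentiates the rates.
Rank by basicity of the departing species: weakest base leaves most easily.
CH₂=CHCH₂–N₂⁺ loses N₂: no meaningful conjugate acid; N₂ departs as an exceptionally stable neutral molecule
CH₂=CHCH₂–OTf loses OTf⁻: pKₐ(CF₃SO₃H (triflic acid)) ≈ -14
CH₂=CHCH₂–Br loses Br⁻: pKₐ(HBr) ≈ -9
CH₂=CHCH₂–OC(O)CF₃ loses CF₃COO⁻: pKₐ(CF₃COOH) ≈ 0.2
CH₂=CHCH₂–NH₃⁺ loses NH₃: pKₐ(NH₄⁺) ≈ 9.2

CH₂=CHCH₂–NH₃⁺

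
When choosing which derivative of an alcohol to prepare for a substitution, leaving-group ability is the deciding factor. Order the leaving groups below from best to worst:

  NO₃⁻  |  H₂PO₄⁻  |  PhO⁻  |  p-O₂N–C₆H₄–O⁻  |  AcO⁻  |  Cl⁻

Cl⁻ > NO₃⁻ > H₂PO₄⁻ > AcO⁻ > p-O₂N–C₆H₄–O⁻ > PhO⁻

Rank by basicity of the departing species: weakest base leaves most easily.
Cl⁻: pKₐ(HCl) ≈ -7 — moderately weak base
NO₃⁻: pKₐ(HNO₃) ≈ -1.3
H₂PO₄⁻: pKₐ(H₃PO₄) ≈ 2.1 — moderate base; biological leaving group after further activation
AcO⁻: pKₐ(CH₃COOH) ≈ 4.8 — resonance-stabilised but still a weak base
p-O₂N–C₆H₄–O⁻: pKₐ(p-nitrophenol) ≈ 7.2 — nitro group delocalises the charge; the classic chromogenic LG
PhO⁻: pKₐ(C₆H₅OH (phenol)) ≈ 10 — resonance into the ring helps, but still a poor LG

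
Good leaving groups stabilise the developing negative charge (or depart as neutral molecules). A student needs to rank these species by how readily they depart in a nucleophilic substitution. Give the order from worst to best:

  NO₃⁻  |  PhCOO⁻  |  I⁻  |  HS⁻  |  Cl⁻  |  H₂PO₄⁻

Rank by basicity of the departing species: weakest base leaves most easily.
I⁻: pKₐ(HI) ≈ -10
Cl⁻: pKₐ(HCl) ≈ -7
NO₃⁻: pKₐ(HNO₃) ≈ -1.3
H₂PO₄⁻: pKₐ(H₃PO₄) ≈ 2.1
PhCOO⁻: pKₐ(C₆H₅COOH) ≈ 4.2
HS⁻: pKₐ(H₂S) ≈ 7
The question asks for worst first, so the sequence is read in increasing leaving-group ability.

HS⁻ < PhCOO⁻ < H₂PO₄⁻ < NO₃⁻ < Cl⁻ < I⁻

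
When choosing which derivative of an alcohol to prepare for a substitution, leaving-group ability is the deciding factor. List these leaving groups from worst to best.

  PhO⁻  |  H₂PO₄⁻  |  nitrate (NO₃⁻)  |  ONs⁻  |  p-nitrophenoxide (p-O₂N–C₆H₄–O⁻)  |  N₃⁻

PhO⁻ < p-nitrophenoxide (p-O₂N–C₆H₄–O⁻) < N₃⁻ < H₂PO₄⁻ < nitrate (NO₃⁻) < ONs⁻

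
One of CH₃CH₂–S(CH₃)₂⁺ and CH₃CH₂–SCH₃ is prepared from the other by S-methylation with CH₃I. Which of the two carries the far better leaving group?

From CH₃CH₂–SCH₃ the departing group would be RS⁻ (pKₐ(RSH (a thiol)) ≈ 10.5). Moderately basic; rarely leaves without activation.
From CH₃CH₂–S(CH₃)₂⁺ the leaving group is SR'₂ (pKₐ(R'₂SH⁺) ≈ -7). Neutral; leaves from a sulfonium salt (R–SR'₂⁺).
S-methylation with CH₃I works by allowing neutral dimethyl sulfide, rather than methanethiolate, to depart, making CH₃CH₂–S(CH₃)₂⁺ enormously more reactive.

CH₃CH₂–S(CH₃)₂⁺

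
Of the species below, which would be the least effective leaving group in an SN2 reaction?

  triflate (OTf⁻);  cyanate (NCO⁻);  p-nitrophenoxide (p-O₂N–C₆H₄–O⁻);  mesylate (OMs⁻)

p-nitrophenoxide (p-O₂N–C₆H₄–O⁻)

The more stable X⁻ (or X) is on its own — i.e. the weaker a base it is — the better a leaving group it makes.
triflate (OTf⁻): pKₐ(CF₃SO₃H (triflic acid)) ≈ -14
mesylate (OMs⁻): pKₐ(CH₃SO₃H (MsOH)) ≈ -1.9
cyanate (NCO⁻): pKₐ(HOCN) ≈ 3.5
p-nitrophenoxide (p-O₂N–C₆H₄–O⁻): pKₐ(p-nitrophenol) ≈ 7.2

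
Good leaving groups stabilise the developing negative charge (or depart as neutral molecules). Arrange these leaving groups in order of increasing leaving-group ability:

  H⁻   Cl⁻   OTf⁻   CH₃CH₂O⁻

H⁻ < CH₃CH₂O⁻ < Cl⁻ < OTf⁻

Rank by basicity of the departing species: weakest base leaves most easily.
OTf⁻: pKₐ(CF₃SO₃H (triflic acid)) ≈ -14
Cl⁻: pKₐ(HCl) ≈ -7
CH₃CH₂O⁻: pKₐ(CH₃CH₂OH) ≈ 16
H⁻: pKₐ(H₂) ≈ 36
Listed from poorest to best leaving group as asked.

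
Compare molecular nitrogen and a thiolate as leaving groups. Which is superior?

molecular nitrogen

molecular nitrogen is the better leaving group.
N₂ is the ultimate leaving group — it departs as an exceptionally stable neutral molecule, whereas a thiolate (pKₐ(RSH (a thiol)) ≈ 10.5) is far more basic.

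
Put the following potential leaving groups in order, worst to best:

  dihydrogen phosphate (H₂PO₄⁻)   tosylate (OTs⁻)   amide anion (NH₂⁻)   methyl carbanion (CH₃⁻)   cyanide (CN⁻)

methyl carbanion (CH₃⁻) < amide anion (NH₂⁻) < cyanide (CN⁻) < dihydrogen phosphate (H₂PO₄⁻) < tosylate (OTs⁻)

The more stable X⁻ (or X) is on its own — i.e. the weaker a base it is — the better a leaving group it makes.
tosylate (OTs⁻): pKₐ(p-CH₃C₆H₄SO₃H (TsOH)) ≈ -2.8
dihydrogen phosphate (H₂PO₄⁻): pKₐ(H₃PO₄) ≈ 2.1 — moderate base; biological leaving group after further activation
cyanide (CN⁻): pKₐ(HCN) ≈ 9.2
amide anion (NH₂⁻): pKₐ(NH₃) ≈ 38 — extremely strong base; never a leaving group
methyl carbanion (CH₃⁻): pKₐ(CH₄) ≈ 48
Listed from poorest to best leaving group as asked.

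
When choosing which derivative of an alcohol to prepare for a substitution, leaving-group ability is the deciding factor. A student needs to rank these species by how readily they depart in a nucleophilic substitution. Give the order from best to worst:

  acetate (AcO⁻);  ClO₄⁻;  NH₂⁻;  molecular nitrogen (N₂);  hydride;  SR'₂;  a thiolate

molecular nitrogen (N₂) > ClO₄⁻ > SR'₂ > acetate (AcO⁻) > a thiolate > hydride > NH₂⁻

molecular nitrogen (N₂): no meaningful conjugate acid; N₂ departs as an exceptionally stable neutral molecule
ClO₄⁻: pKₐ(HClO₄) ≈ -10 — extremely weak base; rarely used for safety reasons
SR'₂: pKₐ(R'₂SH⁺) ≈ -7 — neutral; leaves from a sulfonium salt (R–SR'₂⁺)
acetate (AcO⁻): pKₐ(CH₃COOH) ≈ 4.8
a thiolate: pKₐ(RSH (a thiol)) ≈ 10.5
hydride: pKₐ(H₂) ≈ 36
NH₂⁻: pKₐ(NH₃) ≈ 38 — extremely strong base; never a leaving group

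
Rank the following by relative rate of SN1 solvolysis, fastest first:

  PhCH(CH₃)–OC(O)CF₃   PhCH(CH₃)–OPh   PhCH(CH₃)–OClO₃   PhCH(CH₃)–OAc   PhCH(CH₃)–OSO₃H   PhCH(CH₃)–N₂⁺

The skeletons are identical, so relative rate is governed entirely by leaving-group ability.
Leaving-group ability tracks the stability of the departed species; conjugate-acid pKₐ is the usual yardstick (lower pKₐ → better LG).
PhCH(CH₃)–N₂⁺ loses N₂: no meaningful conjugate acid; N₂ departs as an exceptionally stable neutral molecule
PhCH(CH₃)–OClO₃ loses ClO₄⁻: pKₐ(HClO₄) ≈ -10
PhCH(CH₃)–OSO₃H loses HSO₄⁻: pKₐ(H₂SO₄) ≈ -3
PhCH(CH₃)–OC(O)CF₃ loses CF₃COO⁻: pKₐ(CF₃COOH) ≈ 0.2
PhCH(CH₃)–OAc loses AcO⁻: pKₐ(CH₃COOH) ≈ 4.8
PhCH(CH₃)–OPh loses PhO⁻: pKₐ(C₆H₅OH (phenol)) ≈ 10

PhCH(CH₃)–N₂⁺ > PhCH(CH₃)–OClO₃ > PhCH(CH₃)–OSO₃H > PhCH(CH₃)–OC(O)CF₃ > PhCH(CH₃)–OAc > PhCH(CH₃)–OPh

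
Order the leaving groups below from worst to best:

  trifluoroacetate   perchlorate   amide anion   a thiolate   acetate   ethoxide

amide anion < ethoxide < a thiolate < acetate < trifluoroacetate < perchlorate

Leaving-group ability tracks the stability of the departed species; conjugate-acid pKₐ is the usual yardstick (lower pKₐ → better LG).
perchlorate: pKₐ(HClO₄) ≈ -10 — extremely weak base; rarely used for safety reasons
trifluoroacetate: pKₐ(CF₃COOH) ≈ 0.2 — strongly electron-withdrawing CF₃ stabilises the carboxylate
acetate: pKₐ(CH₃COOH) ≈ 4.8 — resonance-stabilised but still a weak base
a thiolate: pKₐ(RSH (a thiol)) ≈ 10.5 — moderately basic; rarely leaves without activation
ethoxide: pKₐ(CH₃CH₂OH) ≈ 16
amide anion: pKₐ(NH₃) ≈ 38 — extremely strong base; never a leaving group
Reversing gives the worst-to-best order requested.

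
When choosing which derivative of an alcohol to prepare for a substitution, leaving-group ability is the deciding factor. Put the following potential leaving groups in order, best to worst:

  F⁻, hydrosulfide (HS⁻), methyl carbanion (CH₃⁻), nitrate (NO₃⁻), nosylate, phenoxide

Rank by basicity of the departing species: weakest base leaves most easily.
nosylate: pKₐ(p-O₂NC₆H₄SO₃H) ≈ -3.5
nitrate (NO₃⁻): pKₐ(HNO₃) ≈ -1.3
F⁻: pKₐ(HF) ≈ 3.2
hydrosulfide (HS⁻): pKₐ(H₂S) ≈ 7
phenoxide: pKₐ(C₆H₅OH (phenol)) ≈ 10
methyl carbanion (CH₃⁻): pKₐ(CH₄) ≈ 48

nosylate > nitrate (NO₃⁻) > F⁻ > hydrosulfide (HS⁻) > phenoxide > methyl carbanion (CH₃⁻)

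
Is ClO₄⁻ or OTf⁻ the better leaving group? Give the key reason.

OTf⁻ is the better leaving group.
pKₐ(CF₃SO₃H (triflic acid)) ≈ -14 versus pKₐ(HClO₄) ≈ -10: OTf⁻ is the much weaker base.
Charge spread over three oxygens and a CF₃ group; the premier leaving group in synthesis.

OTf⁻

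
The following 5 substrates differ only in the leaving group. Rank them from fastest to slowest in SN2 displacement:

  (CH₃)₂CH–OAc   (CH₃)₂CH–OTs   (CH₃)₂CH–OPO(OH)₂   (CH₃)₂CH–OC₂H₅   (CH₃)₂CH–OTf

(CH₃)₂CH–OTf > (CH₃)₂CH–OTs > (CH₃)₂CH–OPO(OH)₂ > (CH₃)₂CH–OAc > (CH₃)₂CH–OC₂H₅

Identical carbon frameworks mean the comparison reduces to leaving-group quality.
A good leaving group is a weak base: the lower the pKₐ of its conjugate acid, the more readily it departs.
(CH₃)₂CH–OTf loses OTf⁻: pKₐ(CF₃SO₃H (triflic acid)) ≈ -14
(CH₃)₂CH–OTs loses OTs⁻: pKₐ(p-CH₃C₆H₄SO₃H (TsOH)) ≈ -2.8
(CH₃)₂CH–OPO(OH)₂ loses H₂PO₄⁻: pKₐ(H₃PO₄) ≈ 2.1
(CH₃)₂CH–OAc loses AcO⁻: pKₐ(CH₃COOH) ≈ 4.8
(CH₃)₂CH–OC₂H₅ loses CH₃CH₂O⁻: pKₐ(CH₃CH₂OH) ≈ 16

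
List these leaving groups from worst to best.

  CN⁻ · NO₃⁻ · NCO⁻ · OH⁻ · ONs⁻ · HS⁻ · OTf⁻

Leaving-group ability tracks the stability of the departed species; conjugate-acid pKₐ is the usual yardstick (lower pKₐ → better LG).
OTf⁻: pKₐ(CF₃SO₃H (triflic acid)) ≈ -14 — charge spread over three oxygens and a CF₃ group; the premier leaving group in synthesis
ONs⁻: pKₐ(p-O₂NC₆H₄SO₃H) ≈ -3.5
NO₃⁻: pKₐ(HNO₃) ≈ -1.3
NCO⁻: pKₐ(HOCN) ≈ 3.5
HS⁻: pKₐ(H₂S) ≈ 7 — larger and more polarisable than the oxygen analogue
CN⁻: pKₐ(HCN) ≈ 9.2 — sp carbon stabilises the charge somewhat, but still a poor LG
OH⁻: pKₐ(H₂O) ≈ 15.7 — strong base; essentially never leaves without prior activation
The question asks for worst first, so the sequence is read in increasing leaving-group ability.

OH⁻ < CN⁻ < HS⁻ < NCO⁻ < NO₃⁻ < ONs⁻ < OTf⁻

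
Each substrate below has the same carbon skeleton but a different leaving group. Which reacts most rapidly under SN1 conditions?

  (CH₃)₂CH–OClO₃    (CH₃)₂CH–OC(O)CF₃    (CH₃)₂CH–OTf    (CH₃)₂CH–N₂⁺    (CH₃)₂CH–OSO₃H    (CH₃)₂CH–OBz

(CH₃)₂CH–N₂⁺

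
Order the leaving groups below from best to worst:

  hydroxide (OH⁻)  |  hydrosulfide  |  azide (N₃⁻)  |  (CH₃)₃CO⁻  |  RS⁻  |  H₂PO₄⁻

Leaving-group ability tracks the stability of the departed species; conjugate-acid pKₐ is the usual yardstick (lower pKₐ → better LG).
H₂PO₄⁻: pKₐ(H₃PO₄) ≈ 2.1 — moderate base; biological leaving group after further activation
azide (N₃⁻): pKₐ(HN₃) ≈ 4.7 — linear, resonance-stabilised
hydrosulfide: pKₐ(H₂S) ≈ 7
RS⁻: pKₐ(RSH (a thiol)) ≈ 10.5 — moderately basic; rarely leaves without activation
hydroxide (OH⁻): pKₐ(H₂O) ≈ 15.7
(CH₃)₃CO⁻: pKₐ(t-BuOH) ≈ 18 — bulky, strongly basic alkoxide

H₂PO₄⁻ > azide (N₃⁻) > hydrosulfide > RS⁻ > hydroxide (OH⁻) > (CH₃)₃CO⁻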